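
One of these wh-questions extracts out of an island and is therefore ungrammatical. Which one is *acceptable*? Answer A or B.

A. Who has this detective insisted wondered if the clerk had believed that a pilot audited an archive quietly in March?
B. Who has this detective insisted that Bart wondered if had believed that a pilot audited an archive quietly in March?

In B, the wh-phrase is extracted from inside a wh-island (introduced by "if"), which blocks movement.
In A, the extraction path crosses only that-complement boundaries, which are transparent.
So A is grammatical.

A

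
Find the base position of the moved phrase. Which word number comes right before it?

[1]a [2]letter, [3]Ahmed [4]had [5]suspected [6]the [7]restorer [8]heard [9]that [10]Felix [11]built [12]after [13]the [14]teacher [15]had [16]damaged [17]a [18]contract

11

The displaced element is "a letter" (word 2).
It is linked across 2 clause boundaries (Ø → that).
It functions as the direct object of "built", so the gap sits immediately after word 11 ("built").
Base order: Ahmed had suspected the restorer heard that Felix built a letter after the teacher had damaged a contract.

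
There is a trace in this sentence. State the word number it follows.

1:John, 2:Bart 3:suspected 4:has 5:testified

The displaced element is "John" (word 1).
It is linked across 1 clause boundary (Ø).
It functions as the subject of "testified", so the gap sits immediately after word 3 ("suspected").
Base order: Bart suspected John has testified.

3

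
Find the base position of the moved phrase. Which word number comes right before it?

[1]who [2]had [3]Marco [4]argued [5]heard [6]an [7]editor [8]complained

4

The displaced element is "who" (word 1).
It is linked across 1 clause boundary (Ø).
It functions as the subject of "heard", so the gap sits immediately after word 4 ("argued").
Base order: Marco had argued that who heard an editor complained.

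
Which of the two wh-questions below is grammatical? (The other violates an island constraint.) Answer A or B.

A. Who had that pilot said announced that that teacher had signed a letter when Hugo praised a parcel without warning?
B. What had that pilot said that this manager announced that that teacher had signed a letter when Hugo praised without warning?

In B, the wh-phrase is extracted from inside an adjunct island (introduced by "when"), which blocks movement.
In A, the extraction path crosses only that-complement boundaries, which are transparent.
So A is grammatical.

A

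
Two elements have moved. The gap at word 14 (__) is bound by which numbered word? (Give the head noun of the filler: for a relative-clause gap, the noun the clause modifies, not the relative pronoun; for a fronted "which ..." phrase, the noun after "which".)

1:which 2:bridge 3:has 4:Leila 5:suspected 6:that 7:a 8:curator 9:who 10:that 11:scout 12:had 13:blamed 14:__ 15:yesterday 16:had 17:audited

The marked gap is inside the relative clause, the direct object of "blamed".
Its filler is the head noun "curator" (via "who"), at word 8.
(The other dependency links word 2 to a gap after word 17.)

8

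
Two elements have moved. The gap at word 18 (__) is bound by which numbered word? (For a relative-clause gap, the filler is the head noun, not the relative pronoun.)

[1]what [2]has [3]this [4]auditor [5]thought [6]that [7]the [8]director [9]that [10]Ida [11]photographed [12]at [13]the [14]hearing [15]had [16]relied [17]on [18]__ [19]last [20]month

1

The marked gap is the object of the preposition "on" of "relied".
Its filler is the fronted wh-phrase "what", at word 1.
(The other dependency links word 8 to a gap after word 11.)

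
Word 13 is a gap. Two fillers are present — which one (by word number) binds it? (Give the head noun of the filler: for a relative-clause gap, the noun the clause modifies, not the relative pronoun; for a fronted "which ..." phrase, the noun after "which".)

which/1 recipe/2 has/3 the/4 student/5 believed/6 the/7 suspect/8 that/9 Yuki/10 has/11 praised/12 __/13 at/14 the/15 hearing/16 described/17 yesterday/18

8

The marked gap is inside the relative clause, the direct object of "praised".
Its filler is the head noun "suspect" (via "that"), at word 8.
(The other dependency links word 2 to a gap after word 17.)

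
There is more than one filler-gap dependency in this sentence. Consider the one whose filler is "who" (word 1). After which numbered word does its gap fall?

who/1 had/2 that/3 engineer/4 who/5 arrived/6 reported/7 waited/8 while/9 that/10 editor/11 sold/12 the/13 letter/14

The displaced element is "who" (word 1).
It is linked across 1 clause boundary (Ø).
It functions as the subject of "waited", so the gap sits immediately after word 7 ("reported").
Base order: That engineer who arrived had reported that who waited while that editor sold the letter.

7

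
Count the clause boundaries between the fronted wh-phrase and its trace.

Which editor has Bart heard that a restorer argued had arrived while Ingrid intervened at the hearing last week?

2

"which editor" is extracted from the subject of "arrived".
Boundaries crossed, outermost first: [that], [Ø] — 2 in total.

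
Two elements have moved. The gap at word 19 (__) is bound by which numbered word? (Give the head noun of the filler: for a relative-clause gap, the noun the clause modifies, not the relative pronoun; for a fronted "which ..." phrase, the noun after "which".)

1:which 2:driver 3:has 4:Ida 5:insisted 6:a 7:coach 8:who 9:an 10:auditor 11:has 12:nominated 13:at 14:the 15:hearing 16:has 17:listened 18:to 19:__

2

The marked gap is the object of the preposition "to" of "listened".
Its filler is the fronted wh-phrase "which driver", at word 2.
(The other dependency links word 7 to a gap after word 12.)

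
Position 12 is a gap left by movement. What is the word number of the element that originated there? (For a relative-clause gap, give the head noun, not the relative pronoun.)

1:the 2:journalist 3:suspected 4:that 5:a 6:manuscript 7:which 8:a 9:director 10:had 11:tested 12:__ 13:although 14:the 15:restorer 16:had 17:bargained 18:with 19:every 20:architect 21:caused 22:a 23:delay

The gap at 12 is the object of "tested", inside a relative clause.
The relative pronoun is "which" (word 7); it is bound by the head noun immediately before it.
Its filler is the head noun "manuscript", at word 6.

6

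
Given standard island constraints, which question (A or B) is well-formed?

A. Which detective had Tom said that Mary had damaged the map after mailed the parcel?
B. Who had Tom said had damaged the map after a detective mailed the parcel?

B

In A, the wh-phrase is extracted from inside an adjunct island (introduced by "after"), which blocks movement.
In B, the extraction path crosses only that-complement boundaries, which are transparent.
So B is grammatical.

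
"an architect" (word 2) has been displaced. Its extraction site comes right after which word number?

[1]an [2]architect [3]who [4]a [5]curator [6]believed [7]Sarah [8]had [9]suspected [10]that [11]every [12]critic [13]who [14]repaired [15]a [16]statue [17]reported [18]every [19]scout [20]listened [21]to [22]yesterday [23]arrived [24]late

21

The displaced element is "an architect" (word 2).
It is linked across 3 clause boundaries (Ø → that → Ø).
It functions as the object of the preposition "to" of "listened", so the gap sits immediately after word 21 ("to").
Base order: A curator believed Sarah had suspected that every critic who repaired a statue reported every scout listened to an architect yesterday.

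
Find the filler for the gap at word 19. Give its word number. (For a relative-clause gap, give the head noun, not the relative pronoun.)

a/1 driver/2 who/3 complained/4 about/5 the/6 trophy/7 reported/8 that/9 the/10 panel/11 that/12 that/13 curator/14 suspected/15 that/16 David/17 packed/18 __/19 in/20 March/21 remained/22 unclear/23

11

The gap at 19 is the object of "packed", inside a relative clause.
The relative pronoun is "that" (word 12); it is bound by the head noun immediately before it.
Its filler is the head noun "panel", at word 11.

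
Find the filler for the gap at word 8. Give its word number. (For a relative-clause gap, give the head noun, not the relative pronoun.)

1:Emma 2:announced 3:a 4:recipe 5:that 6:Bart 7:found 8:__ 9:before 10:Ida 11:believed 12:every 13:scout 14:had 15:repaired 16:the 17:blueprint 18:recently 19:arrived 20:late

The gap at 8 is the object of "found", inside a relative clause.
The relative pronoun is "that" (word 5); it is bound by the head noun immediately before it.
Its filler is the head noun "recipe", at word 4.

4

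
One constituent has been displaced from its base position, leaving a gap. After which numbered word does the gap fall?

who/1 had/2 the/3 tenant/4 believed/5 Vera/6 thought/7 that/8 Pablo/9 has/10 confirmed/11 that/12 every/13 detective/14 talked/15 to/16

16

The displaced element is "who" (word 1).
It is linked across 3 clause boundaries (Ø → that → that).
It functions as the object of the preposition "to" of "talked", so the gap sits immediately after word 16 ("to").
Base order: The tenant had believed Vera thought that Pablo has confirmed that every detective talked to who.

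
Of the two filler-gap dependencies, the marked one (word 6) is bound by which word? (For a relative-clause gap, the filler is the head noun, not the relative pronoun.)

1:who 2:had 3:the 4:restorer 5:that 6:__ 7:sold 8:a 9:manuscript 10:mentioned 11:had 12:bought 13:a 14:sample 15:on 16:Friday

4

The marked gap is inside the relative clause, the subject of "sold".
Its filler is the head noun "restorer" (via "that"), at word 4.
(The other dependency links word 1 to a gap after word 10.)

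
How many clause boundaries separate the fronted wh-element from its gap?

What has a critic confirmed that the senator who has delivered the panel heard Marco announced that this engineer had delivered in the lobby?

"what" is extracted from the object of "delivered".
Boundaries crossed, outermost first: [that], [Ø], [that] — 3 in total.

3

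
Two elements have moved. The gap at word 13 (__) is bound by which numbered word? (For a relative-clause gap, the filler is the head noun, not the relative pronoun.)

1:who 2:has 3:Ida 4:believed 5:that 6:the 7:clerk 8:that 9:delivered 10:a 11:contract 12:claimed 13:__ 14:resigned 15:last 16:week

1

The marked gap is the subject of "resigned".
Its filler is the fronted wh-phrase "who", at word 1.
(The other dependency links word 7 to a gap after word 8.)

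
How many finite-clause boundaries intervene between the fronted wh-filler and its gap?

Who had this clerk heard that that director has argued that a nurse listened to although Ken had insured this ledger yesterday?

"who" is extracted from the PP object of "listened".
Boundaries crossed, outermost first: [that], [that] — 2 in total.

2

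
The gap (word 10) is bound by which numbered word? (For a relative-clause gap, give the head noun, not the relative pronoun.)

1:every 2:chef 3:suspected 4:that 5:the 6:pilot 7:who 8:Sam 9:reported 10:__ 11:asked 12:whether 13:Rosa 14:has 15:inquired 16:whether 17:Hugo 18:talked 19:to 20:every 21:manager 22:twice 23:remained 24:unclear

The gap at 10 is the subject of "asked", inside a relative clause.
The relative pronoun is "who" (word 7); it is bound by the head noun immediately before it.
Its filler is the head noun "pilot", at word 6.

6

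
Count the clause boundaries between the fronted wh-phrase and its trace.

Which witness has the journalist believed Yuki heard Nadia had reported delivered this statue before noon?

"which witness" is extracted from the subject of "delivered".
Boundaries crossed, outermost first: [Ø], [Ø], [Ø] — 3 in total.

3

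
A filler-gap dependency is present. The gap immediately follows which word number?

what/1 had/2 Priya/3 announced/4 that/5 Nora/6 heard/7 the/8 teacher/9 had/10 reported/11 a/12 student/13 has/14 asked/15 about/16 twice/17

16

The displaced element is "what" (word 1).
It is linked across 3 clause boundaries (that → Ø → Ø).
It functions as the object of the preposition "about" of "asked", so the gap sits immediately after word 16 ("about").
Base order: Priya had announced that Nora heard the teacher had reported a student has asked about what twice.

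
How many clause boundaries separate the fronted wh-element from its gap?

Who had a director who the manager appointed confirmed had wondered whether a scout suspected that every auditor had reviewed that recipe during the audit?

"who" is extracted from the subject of "wondered".
Boundaries crossed, outermost first: [Ø] — 1 in total.

1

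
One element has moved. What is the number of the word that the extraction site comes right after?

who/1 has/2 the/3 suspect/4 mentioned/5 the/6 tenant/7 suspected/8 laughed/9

8

The displaced element is "who" (word 1).
It is linked across 2 clause boundaries (Ø → Ø).
It functions as the subject of "laughed", so the gap sits immediately after word 8 ("suspected").
Base order: The suspect has mentioned the tenant suspected that who laughed.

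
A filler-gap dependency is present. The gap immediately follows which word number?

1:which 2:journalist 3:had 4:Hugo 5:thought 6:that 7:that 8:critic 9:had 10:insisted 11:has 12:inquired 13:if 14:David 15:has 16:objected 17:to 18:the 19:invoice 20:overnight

The displaced element is "which journalist" (word 2).
It is linked across 2 clause boundaries (that → Ø).
It functions as the subject of "inquired", so the gap sits immediately after word 10 ("insisted").
Base order: Hugo had thought that that critic had insisted that which journalist has inquired if David has objected to the invoice overnight.

10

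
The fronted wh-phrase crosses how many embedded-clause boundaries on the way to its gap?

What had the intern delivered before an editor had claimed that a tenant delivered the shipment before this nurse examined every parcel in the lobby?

"what" originates inside the matrix clause — no clause boundary is crossed.

0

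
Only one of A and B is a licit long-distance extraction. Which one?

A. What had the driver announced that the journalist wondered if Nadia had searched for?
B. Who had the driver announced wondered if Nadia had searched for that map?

In A, the wh-phrase is extracted from inside a wh-island (introduced by "if"), which blocks movement.
In B, the extraction path crosses only that-complement boundaries, which are transparent.
So B is grammatical.

B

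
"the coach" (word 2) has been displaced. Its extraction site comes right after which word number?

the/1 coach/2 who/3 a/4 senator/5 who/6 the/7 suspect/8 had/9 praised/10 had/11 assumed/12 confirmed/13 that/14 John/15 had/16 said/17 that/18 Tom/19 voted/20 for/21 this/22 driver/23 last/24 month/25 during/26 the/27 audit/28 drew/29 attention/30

The displaced element is "the coach" (word 2).
It is linked across 1 clause boundary (Ø).
It functions as the subject of "confirmed", so the gap sits immediately after word 12 ("assumed").
Base order: A senator who the suspect had praised had assumed the coach confirmed that John had said that Tom voted for this driver last month during the audit.

12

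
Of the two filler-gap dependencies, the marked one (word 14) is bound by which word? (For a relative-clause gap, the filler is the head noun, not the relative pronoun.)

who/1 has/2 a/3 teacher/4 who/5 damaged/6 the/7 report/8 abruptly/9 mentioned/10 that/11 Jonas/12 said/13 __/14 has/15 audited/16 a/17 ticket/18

1

The marked gap is the subject of "audited".
Its filler is the fronted wh-phrase "who", at word 1.
(The other dependency links word 4 to a gap after word 5.)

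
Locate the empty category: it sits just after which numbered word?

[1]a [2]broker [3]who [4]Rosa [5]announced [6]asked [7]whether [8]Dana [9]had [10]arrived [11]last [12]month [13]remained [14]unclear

5

The displaced element is "a broker" (word 2).
It is linked across 1 clause boundary (Ø).
It functions as the subject of "asked", so the gap sits immediately after word 5 ("announced").
Base order: Rosa announced that a broker asked whether Dana had arrived last month.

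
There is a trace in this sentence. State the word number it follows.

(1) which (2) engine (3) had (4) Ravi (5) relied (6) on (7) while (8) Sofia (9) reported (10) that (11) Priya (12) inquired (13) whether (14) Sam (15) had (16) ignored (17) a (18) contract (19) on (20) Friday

6

The displaced element is "which engine" (word 2).
It functions as the object of the preposition "on" of "relied", so the gap sits immediately after word 6 ("on").
Base order: Ravi had relied on which engine while Sofia reported that Priya inquired whether Sam had ignored a contract on Friday.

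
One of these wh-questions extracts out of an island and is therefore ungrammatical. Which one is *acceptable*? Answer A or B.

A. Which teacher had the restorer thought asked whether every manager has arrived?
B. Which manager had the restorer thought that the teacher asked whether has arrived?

In B, the wh-phrase is extracted from inside a wh-island (introduced by "whether"), which blocks movement.
In A, the extraction path crosses only that-complement boundaries, which are transparent.
So A is grammatical.

A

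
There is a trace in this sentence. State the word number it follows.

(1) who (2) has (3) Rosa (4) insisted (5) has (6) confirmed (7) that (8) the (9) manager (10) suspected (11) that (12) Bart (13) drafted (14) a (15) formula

The displaced element is "who" (word 1).
It is linked across 1 clause boundary (Ø).
It functions as the subject of "confirmed", so the gap sits immediately after word 4 ("insisted").
Base order: Rosa has insisted that who has confirmed that the manager suspected that Bart drafted a formula.

4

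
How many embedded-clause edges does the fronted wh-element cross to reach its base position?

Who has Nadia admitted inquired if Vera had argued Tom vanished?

"who" is extracted from the subject of "inquired".
Boundaries crossed, outermost first: [Ø] — 1 in total.

1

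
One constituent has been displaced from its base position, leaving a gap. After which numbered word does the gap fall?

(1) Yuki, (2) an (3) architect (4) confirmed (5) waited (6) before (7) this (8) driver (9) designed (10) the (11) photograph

4

The displaced element is "Yuki" (word 1).
It is linked across 1 clause boundary (Ø).
It functions as the subject of "waited", so the gap sits immediately after word 4 ("confirmed").
Base order: An architect confirmed Yuki waited before this driver designed the photograph.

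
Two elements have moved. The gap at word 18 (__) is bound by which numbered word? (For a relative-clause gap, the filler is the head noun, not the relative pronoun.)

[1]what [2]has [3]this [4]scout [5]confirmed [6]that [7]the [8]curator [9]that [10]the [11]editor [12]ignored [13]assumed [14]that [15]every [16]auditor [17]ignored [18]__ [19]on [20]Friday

The marked gap is the direct object of "ignored".
Its filler is the fronted wh-phrase "what", at word 1.
(The other dependency links word 8 to a gap after word 12.)

1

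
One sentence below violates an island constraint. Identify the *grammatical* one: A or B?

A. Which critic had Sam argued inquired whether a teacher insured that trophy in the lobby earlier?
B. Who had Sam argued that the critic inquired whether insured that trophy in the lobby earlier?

In B, the wh-phrase is extracted from inside a wh-island (introduced by "whether"), which blocks movement.
In A, the extraction path crosses only that-complement boundaries, which are transparent.
So A is grammatical.

A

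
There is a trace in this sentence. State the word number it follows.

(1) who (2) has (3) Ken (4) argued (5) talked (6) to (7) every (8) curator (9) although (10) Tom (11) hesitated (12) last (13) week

4

The displaced element is "who" (word 1).
It is linked across 1 clause boundary (Ø).
It functions as the subject of "talked", so the gap sits immediately after word 4 ("argued").
Base order: Ken has argued who talked to every curator although Tom hesitated last week.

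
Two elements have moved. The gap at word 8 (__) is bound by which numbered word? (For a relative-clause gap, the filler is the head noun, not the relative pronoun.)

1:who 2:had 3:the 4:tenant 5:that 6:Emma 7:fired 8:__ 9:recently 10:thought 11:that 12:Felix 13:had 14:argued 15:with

The marked gap is inside the relative clause, the direct object of "fired".
Its filler is the head noun "tenant" (via "that"), at word 4.
(The other dependency links word 1 to a gap after word 15.)

4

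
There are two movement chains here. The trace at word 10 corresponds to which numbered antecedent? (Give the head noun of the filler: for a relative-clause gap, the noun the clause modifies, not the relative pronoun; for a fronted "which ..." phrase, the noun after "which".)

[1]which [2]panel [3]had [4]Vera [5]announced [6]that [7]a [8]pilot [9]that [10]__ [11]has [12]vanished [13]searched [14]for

The marked gap is inside the relative clause, the subject of "vanished".
Its filler is the head noun "pilot" (via "that"), at word 8.
(The other dependency links word 2 to a gap after word 14.)

8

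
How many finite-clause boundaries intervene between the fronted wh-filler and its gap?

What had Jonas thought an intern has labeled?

"what" is extracted from the object of "labeled".
Boundaries crossed, outermost first: [Ø] — 1 in total.

1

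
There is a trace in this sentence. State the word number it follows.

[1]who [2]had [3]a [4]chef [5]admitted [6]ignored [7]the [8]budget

5

The displaced element is "who" (word 1).
It is linked across 1 clause boundary (Ø).
It functions as the subject of "ignored", so the gap sits immediately after word 5 ("admitted").
Base order: A chef had admitted who ignored the budget.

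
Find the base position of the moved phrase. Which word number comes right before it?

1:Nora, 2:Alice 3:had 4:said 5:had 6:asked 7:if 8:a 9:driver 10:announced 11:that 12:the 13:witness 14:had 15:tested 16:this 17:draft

The displaced element is "Nora" (word 1).
It is linked across 1 clause boundary (Ø).
It functions as the subject of "asked", so the gap sits immediately after word 4 ("said").
Base order: Alice had said Nora had asked if a driver announced that the witness had tested this draft.

4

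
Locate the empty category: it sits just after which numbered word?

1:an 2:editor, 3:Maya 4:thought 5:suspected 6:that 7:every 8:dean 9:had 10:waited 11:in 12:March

The displaced element is "an editor" (word 2).
It is linked across 1 clause boundary (Ø).
It functions as the subject of "suspected", so the gap sits immediately after word 4 ("thought").
Base order: Maya thought that an editor suspected that every dean had waited in March.

4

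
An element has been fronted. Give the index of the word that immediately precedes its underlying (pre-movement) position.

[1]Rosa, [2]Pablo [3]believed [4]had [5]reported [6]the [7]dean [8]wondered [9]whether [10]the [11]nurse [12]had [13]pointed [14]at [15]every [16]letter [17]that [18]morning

The displaced element is "Rosa" (word 1).
It is linked across 1 clause boundary (Ø).
It functions as the subject of "reported", so the gap sits immediately after word 3 ("believed").
Base order: Pablo believed Rosa had reported the dean wondered whether the nurse had pointed at every letter that morning.

3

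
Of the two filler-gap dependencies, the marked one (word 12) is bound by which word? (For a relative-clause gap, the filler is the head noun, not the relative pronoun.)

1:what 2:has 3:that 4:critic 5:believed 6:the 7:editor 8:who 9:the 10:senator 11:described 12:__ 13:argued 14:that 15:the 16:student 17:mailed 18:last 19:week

7

The marked gap is inside the relative clause, the direct object of "described".
Its filler is the head noun "editor" (via "who"), at word 7.
(The other dependency links word 1 to a gap after word 17.)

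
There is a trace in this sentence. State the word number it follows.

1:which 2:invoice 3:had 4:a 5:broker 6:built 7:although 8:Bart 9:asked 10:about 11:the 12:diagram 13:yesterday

6

The displaced element is "which invoice" (word 2).
It functions as the direct object of "built", so the gap sits immediately after word 6 ("built").
Base order: A broker had built which invoice although Bart asked about the diagram yesterday.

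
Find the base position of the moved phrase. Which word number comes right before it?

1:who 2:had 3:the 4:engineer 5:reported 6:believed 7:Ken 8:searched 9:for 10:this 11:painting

The displaced element is "who" (word 1).
It is linked across 1 clause boundary (Ø).
It functions as the subject of "believed", so the gap sits immediately after word 5 ("reported").
Base order: The engineer had reported that who believed Ken searched for this painting.

5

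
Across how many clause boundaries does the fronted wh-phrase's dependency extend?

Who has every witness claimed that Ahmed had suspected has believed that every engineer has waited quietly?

"who" is extracted from the subject of "believed".
Boundaries crossed, outermost first: [that], [Ø] — 2 in total.

2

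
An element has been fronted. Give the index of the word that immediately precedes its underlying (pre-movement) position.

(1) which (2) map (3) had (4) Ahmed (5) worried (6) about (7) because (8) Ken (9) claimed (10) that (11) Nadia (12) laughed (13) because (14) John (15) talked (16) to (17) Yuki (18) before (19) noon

The displaced element is "which map" (word 2).
It functions as the object of the preposition "about" of "worried", so the gap sits immediately after word 6 ("about").
Base order: Ahmed had worried about which map because Ken claimed that Nadia laughed because John talked to Yuki before noon.

6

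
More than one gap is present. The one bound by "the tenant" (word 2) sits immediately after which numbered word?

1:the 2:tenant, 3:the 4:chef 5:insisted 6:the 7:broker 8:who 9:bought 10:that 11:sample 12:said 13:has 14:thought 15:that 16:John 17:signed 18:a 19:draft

12

The displaced element is "the tenant" (word 2).
It is linked across 2 clause boundaries (Ø → Ø).
It functions as the subject of "thought", so the gap sits immediately after word 12 ("said").
Base order: The chef insisted the broker who bought that sample said that the tenant has thought that John signed a draft.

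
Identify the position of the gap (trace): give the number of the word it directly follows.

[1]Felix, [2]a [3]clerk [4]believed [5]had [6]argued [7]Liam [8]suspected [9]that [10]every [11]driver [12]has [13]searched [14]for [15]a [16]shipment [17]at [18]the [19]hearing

The displaced element is "Felix" (word 1).
It is linked across 1 clause boundary (Ø).
It functions as the subject of "argued", so the gap sits immediately after word 4 ("believed").
Base order: A clerk believed that Felix had argued Liam suspected that every driver has searched for a shipment at the hearing.

4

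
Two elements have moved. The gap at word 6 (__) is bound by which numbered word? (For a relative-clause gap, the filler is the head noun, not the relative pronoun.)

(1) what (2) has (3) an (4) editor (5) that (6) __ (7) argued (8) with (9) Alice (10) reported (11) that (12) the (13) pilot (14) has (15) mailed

The marked gap is inside the relative clause, the subject of "argued".
Its filler is the head noun "editor" (via "that"), at word 4.
(The other dependency links word 1 to a gap after word 15.)

4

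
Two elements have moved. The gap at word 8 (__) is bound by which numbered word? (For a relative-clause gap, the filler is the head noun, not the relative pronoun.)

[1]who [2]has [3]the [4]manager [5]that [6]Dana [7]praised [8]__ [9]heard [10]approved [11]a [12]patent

4

The marked gap is inside the relative clause, the direct object of "praised".
Its filler is the head noun "manager" (via "that"), at word 4.
(The other dependency links word 1 to a gap after word 9.)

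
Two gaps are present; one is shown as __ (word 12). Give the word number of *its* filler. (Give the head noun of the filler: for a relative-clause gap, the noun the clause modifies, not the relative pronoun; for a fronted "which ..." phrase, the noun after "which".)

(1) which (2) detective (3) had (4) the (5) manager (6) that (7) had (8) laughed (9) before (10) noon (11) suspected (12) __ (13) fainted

2

The marked gap is the subject of "fainted".
Its filler is the fronted wh-phrase "which detective", at word 2.
(The other dependency links word 5 to a gap after word 6.)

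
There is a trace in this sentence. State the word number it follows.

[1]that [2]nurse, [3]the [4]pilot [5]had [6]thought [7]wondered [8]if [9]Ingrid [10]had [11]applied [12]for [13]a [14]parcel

The displaced element is "that nurse" (word 2).
It is linked across 1 clause boundary (Ø).
It functions as the subject of "wondered", so the gap sits immediately after word 6 ("thought").
Base order: The pilot had thought that that nurse wondered if Ingrid had applied for a parcel.

6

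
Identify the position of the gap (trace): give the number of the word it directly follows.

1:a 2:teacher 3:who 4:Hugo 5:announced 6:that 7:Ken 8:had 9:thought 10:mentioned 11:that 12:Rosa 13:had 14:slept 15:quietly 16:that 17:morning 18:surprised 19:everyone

9

The displaced element is "a teacher" (word 2).
It is linked across 2 clause boundaries (that → Ø).
It functions as the subject of "mentioned", so the gap sits immediately after word 9 ("thought").
Base order: Hugo announced that Ken had thought that a teacher mentioned that Rosa had slept quietly that morning.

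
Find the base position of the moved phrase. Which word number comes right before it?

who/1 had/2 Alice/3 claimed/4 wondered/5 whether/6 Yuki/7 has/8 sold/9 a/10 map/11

The displaced element is "who" (word 1).
It is linked across 1 clause boundary (Ø).
It functions as the subject of "wondered", so the gap sits immediately after word 4 ("claimed").
Base order: Alice had claimed that who wondered whether Yuki has sold a map.

4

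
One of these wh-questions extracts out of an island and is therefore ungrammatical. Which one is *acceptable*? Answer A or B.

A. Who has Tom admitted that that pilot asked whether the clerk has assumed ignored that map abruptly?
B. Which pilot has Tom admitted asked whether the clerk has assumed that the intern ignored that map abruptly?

B

In A, the wh-phrase is extracted from inside a wh-island (introduced by "whether"), which blocks movement.
In B, the extraction path crosses only that-complement boundaries, which are transparent.
So B is grammatical.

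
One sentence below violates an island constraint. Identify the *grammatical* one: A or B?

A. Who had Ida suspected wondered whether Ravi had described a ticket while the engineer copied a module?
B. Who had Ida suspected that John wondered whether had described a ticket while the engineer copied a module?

A

In B, the wh-phrase is extracted from inside a wh-island (introduced by "whether"), which blocks movement.
In A, the extraction path crosses only that-complement boundaries, which are transparent.
So A is grammatical.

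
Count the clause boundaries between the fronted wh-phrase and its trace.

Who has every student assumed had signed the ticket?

1

"who" is extracted from the subject of "signed".
Boundaries crossed, outermost first: [Ø] — 1 in total.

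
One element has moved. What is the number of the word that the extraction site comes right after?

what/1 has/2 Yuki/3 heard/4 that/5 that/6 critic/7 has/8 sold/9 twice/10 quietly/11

The displaced element is "what" (word 1).
It is linked across 1 clause boundary (that).
It functions as the direct object of "sold", so the gap sits immediately after word 9 ("sold").
Base order: Yuki has heard that that critic has sold what twice quietly.

9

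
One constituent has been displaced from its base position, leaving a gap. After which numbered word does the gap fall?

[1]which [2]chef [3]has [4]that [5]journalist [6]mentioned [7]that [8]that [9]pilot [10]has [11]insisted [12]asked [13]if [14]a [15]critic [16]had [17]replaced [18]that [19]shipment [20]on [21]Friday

11

The displaced element is "which chef" (word 2).
It is linked across 2 clause boundaries (that → Ø).
It functions as the subject of "asked", so the gap sits immediately after word 11 ("insisted").
Base order: That journalist has mentioned that that pilot has insisted which chef asked if a critic had replaced that shipment on Friday.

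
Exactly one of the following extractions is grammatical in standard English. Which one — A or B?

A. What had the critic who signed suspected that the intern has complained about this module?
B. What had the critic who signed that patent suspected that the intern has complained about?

In A, the wh-phrase is extracted from inside a complex-NP island (relative clause) (introduced by "who"), which blocks movement.
In B, the extraction path crosses only that-complement boundaries, which are transparent.
So B is grammatical.

B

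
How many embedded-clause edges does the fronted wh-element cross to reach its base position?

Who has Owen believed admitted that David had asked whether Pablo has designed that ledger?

1

"who" is extracted from the subject of "admitted".
Boundaries crossed, outermost first: [Ø] — 1 in total.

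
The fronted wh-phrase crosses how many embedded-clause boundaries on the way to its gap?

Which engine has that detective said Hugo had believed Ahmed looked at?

2

"which engine" is extracted from the PP object of "looked".
Boundaries crossed, outermost first: [Ø], [Ø] — 2 in total.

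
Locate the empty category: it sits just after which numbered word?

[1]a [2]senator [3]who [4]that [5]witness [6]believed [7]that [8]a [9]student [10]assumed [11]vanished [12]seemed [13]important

10

The displaced element is "a senator" (word 2).
It is linked across 2 clause boundaries (that → Ø).
It functions as the subject of "vanished", so the gap sits immediately after word 10 ("assumed").
Base order: That witness believed that a student assumed that a senator vanished.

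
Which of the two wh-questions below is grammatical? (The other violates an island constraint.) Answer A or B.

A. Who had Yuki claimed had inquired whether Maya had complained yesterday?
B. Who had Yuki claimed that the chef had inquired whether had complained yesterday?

In B, the wh-phrase is extracted from inside a wh-island (introduced by "whether"), which blocks movement.
In A, the extraction path crosses only that-complement boundaries, which are transparent.
So A is grammatical.

A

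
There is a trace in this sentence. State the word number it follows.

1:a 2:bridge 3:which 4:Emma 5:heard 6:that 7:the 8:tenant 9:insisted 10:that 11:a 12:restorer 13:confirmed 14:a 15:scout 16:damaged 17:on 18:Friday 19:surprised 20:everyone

16

The displaced element is "a bridge" (word 2).
It is linked across 3 clause boundaries (that → that → Ø).
It functions as the direct object of "damaged", so the gap sits immediately after word 16 ("damaged").
Base order: Emma heard that the tenant insisted that a restorer confirmed a scout damaged a bridge on Friday.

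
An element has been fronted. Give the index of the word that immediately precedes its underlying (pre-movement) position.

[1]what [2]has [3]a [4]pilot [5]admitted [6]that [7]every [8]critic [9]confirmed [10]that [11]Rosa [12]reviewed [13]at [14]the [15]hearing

12

The displaced element is "what" (word 1).
It is linked across 2 clause boundaries (that → that).
It functions as the direct object of "reviewed", so the gap sits immediately after word 12 ("reviewed").
Base order: A pilot has admitted that every critic confirmed that Rosa reviewed what at the hearing.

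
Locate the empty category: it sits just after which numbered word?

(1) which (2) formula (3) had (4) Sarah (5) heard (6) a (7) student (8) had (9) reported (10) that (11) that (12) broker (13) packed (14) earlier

13

The displaced element is "which formula" (word 2).
It is linked across 2 clause boundaries (Ø → that).
It functions as the direct object of "packed", so the gap sits immediately after word 13 ("packed").
Base order: Sarah had heard a student had reported that that broker packed which formula earlier.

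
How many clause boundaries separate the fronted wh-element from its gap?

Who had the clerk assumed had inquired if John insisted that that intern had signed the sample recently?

"who" is extracted from the subject of "inquired".
Boundaries crossed, outermost first: [Ø] — 1 in total.

1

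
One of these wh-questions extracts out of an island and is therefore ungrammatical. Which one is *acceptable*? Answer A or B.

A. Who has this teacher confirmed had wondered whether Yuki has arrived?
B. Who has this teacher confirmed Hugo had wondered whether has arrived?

A

In B, the wh-phrase is extracted from inside a wh-island (introduced by "whether"), which blocks movement.
In A, the extraction path crosses only that-complement boundaries, which are transparent.
So A is grammatical.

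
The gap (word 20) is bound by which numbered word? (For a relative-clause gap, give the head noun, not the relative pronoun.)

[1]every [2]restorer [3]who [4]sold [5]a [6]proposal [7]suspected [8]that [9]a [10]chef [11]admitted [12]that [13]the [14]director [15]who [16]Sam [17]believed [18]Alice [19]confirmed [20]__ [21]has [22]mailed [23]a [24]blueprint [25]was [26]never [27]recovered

The gap at 20 is the subject of "mailed", inside a relative clause.
The relative pronoun is "who" (word 15); it is bound by the head noun immediately before it.
Its filler is the head noun "director", at word 14.

14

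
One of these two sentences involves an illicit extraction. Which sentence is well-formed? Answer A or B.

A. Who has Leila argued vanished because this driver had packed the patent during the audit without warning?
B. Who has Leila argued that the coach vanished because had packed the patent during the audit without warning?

In B, the wh-phrase is extracted from inside an adjunct island (introduced by "because"), which blocks movement.
In A, the extraction path crosses only that-complement boundaries, which are transparent.
So A is grammatical.

A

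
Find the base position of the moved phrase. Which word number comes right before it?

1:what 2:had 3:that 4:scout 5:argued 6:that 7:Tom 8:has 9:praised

The displaced element is "what" (word 1).
It is linked across 1 clause boundary (that).
It functions as the direct object of "praised", so the gap sits immediately after word 9 ("praised").
Base order: That scout had argued that Tom has praised what.

9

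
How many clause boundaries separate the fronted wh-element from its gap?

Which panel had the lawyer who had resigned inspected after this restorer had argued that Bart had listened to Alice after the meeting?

0

"which panel" originates inside the matrix clause — no clause boundary is crossed.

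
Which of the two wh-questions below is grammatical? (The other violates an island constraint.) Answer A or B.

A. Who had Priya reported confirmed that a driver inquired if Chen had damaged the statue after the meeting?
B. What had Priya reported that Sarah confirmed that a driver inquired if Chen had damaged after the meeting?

In B, the wh-phrase is extracted from inside a wh-island (introduced by "if"), which blocks movement.
In A, the extraction path crosses only that-complement boundaries, which are transparent.
So A is grammatical.

A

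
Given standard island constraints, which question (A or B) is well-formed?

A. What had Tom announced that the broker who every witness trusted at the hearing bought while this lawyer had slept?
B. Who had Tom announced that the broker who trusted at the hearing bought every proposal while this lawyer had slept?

In B, the wh-phrase is extracted from inside a complex-NP island (relative clause) (introduced by "who"), which blocks movement.
In A, the extraction path crosses only that-complement boundaries, which are transparent.
So A is grammatical.

A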